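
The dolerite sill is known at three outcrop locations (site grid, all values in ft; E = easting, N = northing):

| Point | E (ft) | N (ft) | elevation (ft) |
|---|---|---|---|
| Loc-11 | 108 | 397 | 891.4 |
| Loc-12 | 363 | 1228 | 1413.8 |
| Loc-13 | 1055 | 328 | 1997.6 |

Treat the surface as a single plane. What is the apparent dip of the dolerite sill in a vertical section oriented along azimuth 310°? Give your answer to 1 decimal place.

36.5°

Two edge vectors: Loc-11→Loc-12 = (255, 831, 522.4), Loc-11→Loc-13 = (947, -69, 1106.2).
Normal n = (Loc-11→Loc-12) × (Loc-11→Loc-13) = (955297.8, 212631.8, -804552).
So ∂z/∂E = −n_x/n_z = 1.18737 and ∂z/∂N = −n_y/n_z = 0.26429.
Unit vector along 310° is (sin 310°, cos 310°) = (-0.7660, 0.6428).
Slope in that direction = a·(-0.7660) + b·(0.6428) = −0.73970.
Apparent dip = arctan|0.73970| = 36.5° (true dip is 50.6°, so apparent ≤ true as expected).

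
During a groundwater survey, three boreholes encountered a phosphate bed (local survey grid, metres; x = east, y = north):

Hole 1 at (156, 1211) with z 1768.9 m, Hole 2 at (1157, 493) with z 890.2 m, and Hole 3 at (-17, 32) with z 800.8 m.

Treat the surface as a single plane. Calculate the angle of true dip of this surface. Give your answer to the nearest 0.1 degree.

Let the plane be z = a·x + b·y + c.
Hole 2−Hole 1: 1001a − 718b = −878.7;  Hole 3−Hole 1: −173a − 1179b = −968.1.
Solving gives a = −0.26134, b = 0.85947.
Gradient magnitude |∇z| = √(a² + b²) = √(0.06830 + 0.73868) = 0.89832.
True dip = arctan(0.89832) = 41.9°, dipping toward SSE (azimuth ≈ 163°).

41.9°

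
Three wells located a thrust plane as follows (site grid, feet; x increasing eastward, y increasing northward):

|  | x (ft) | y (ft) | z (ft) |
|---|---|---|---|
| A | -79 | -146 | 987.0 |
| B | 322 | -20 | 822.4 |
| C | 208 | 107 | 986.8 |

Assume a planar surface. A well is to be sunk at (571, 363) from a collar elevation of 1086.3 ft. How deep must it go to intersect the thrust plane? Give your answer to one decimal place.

146.0 ft

Two edge vectors: A→B = (401, 126, -164.6), A→C = (287, 253, -0.2).
Normal n = (A→B) × (A→C) = (41618.6, -47160, 65291).
So ∂z/∂x = −n_x/n_z = −0.63743 and ∂z/∂y = −n_y/n_z = 0.72230.
Intercept c from A: 987 − 50.36 + 105.46 = 1042.10.
At (571, 363): z_contact = −363.97 + 262.20 + 1042.10 = 940.32 ft.
Depth below ground = 1086.3 − 940.32 = 146.0 ft.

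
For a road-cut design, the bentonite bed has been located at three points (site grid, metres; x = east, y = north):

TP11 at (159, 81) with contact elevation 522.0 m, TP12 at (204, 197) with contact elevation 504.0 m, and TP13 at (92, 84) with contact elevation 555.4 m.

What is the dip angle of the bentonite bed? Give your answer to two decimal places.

26.48°

Two edge vectors: TP11→TP12 = (45, 116, -18), TP11→TP13 = (-67, 3, 33.4).
Normal n = (TP11→TP12) × (TP11→TP13) = (3928.4, -297, 7907).
So ∂z/∂x = −n_x/n_z = −0.49683 and ∂z/∂y = −n_y/n_z = 0.03756.
Gradient magnitude |∇z| = √(a² + b²) = √(0.24684 + 0.00141) = 0.49824.
True dip = arctan(0.49824) = 26.48°, dipping toward E (azimuth ≈ 094°).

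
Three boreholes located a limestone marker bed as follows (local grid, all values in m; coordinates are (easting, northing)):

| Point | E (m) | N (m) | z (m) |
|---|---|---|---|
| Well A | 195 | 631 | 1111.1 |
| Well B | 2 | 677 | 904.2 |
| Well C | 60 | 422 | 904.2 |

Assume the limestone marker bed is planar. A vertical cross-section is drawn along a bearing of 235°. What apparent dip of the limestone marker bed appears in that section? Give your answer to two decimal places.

Let the plane be z = a·E + b·N + c.
Well B−Well A: −193a + 46b = −206.9;  Well C−Well A: −135a − 209b = −206.9.
Solving gives a = 1.13347, b = 0.25781.
Unit vector along 235° is (sin 235°, cos 235°) = (-0.8192, -0.5736).
Slope in that direction = a·(-0.8192) + b·(-0.5736) = −1.07635.
Apparent dip = arctan|1.07635| = 47.11° (true dip is 49.3°, so apparent ≤ true as expected).

47.11°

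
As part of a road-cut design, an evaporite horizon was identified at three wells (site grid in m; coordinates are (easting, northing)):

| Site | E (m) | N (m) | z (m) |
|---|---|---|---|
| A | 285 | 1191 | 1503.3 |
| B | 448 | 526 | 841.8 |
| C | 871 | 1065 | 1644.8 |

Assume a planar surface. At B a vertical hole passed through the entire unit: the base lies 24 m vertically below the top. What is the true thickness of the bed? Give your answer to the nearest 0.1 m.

Two edge vectors: A→B = (163, -665, -661.5), A→C = (586, -126, 141.5).
Normal n = (A→B) × (A→C) = (-177446.5, -410703.5, 369152).
So ∂z/∂E = −n_x/n_z = 0.48069 and ∂z/∂N = −n_y/n_z = 1.11256.
|∇z| = √(a²+b²) = 1.21196, so dip δ = arctan(1.21196) = 50.47°.
True thickness = vertical thickness × cos δ = 24 × cos 50.47° = 15.3 m.

15.3 m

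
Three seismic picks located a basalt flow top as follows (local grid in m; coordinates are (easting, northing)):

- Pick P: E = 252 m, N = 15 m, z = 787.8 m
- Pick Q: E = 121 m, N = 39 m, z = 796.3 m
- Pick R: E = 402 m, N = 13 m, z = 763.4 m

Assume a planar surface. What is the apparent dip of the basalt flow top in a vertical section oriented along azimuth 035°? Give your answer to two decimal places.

Let the plane be z = a·E + b·N + c.
Pick Q−Pick P: −131a + 24b = 8.5;  Pick R−Pick P: 150a − 2b = −24.4.
Solving gives a = −0.17034, b = −0.57561.
Unit vector along 035° is (sin 35°, cos 35°) = (0.5736, 0.8192).
Slope in that direction = a·(0.5736) + b·(0.8192) = −0.56922.
Apparent dip = arctan|0.56922| = 29.65° (true dip is 31.0°, so apparent ≤ true as expected).

29.65°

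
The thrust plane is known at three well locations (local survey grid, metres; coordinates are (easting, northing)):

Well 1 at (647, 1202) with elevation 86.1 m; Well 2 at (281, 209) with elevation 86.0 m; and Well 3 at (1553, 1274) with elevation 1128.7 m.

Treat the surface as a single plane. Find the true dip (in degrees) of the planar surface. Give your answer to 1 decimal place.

Two edge vectors: Well 1→Well 2 = (-366, -993, -0.1), Well 1→Well 3 = (906, 72, 1042.6).
Normal n = (Well 1→Well 2) × (Well 1→Well 3) = (-1035294.6, 381501, 873306).
So ∂z/∂E = −n_x/n_z = 1.18549 and ∂z/∂N = −n_y/n_z = −0.43685.
Gradient magnitude |∇z| = √(a² + b²) = √(1.40538 + 0.19084) = 1.26342.
True dip = arctan(1.26342) = 51.6°, dipping toward WNW (azimuth ≈ 290°).

51.6°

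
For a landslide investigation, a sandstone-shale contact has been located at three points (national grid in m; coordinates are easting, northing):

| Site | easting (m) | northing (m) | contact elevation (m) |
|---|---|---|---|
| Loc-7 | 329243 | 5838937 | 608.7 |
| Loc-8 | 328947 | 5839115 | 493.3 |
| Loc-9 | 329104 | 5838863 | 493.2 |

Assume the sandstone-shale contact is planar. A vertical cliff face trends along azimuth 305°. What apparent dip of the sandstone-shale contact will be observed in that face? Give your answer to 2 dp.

16.06°

Two edge vectors: Loc-7→Loc-8 = (-296, 178, -115.4), Loc-7→Loc-9 = (-139, -74, -115.5).
Normal n = (Loc-7→Loc-8) × (Loc-7→Loc-9) = (-29098.6, -18147.4, 46646).
So ∂z/∂easting = −n_x/n_z = 0.62382 and ∂z/∂northing = −n_y/n_z = 0.38905.
Unit vector along 305° is (sin 305°, cos 305°) = (-0.8192, 0.5736).
Slope in that direction = a·(-0.8192) + b·(0.5736) = −0.28785.
Apparent dip = arctan|0.28785| = 16.06° (true dip is 36.3°, so apparent ≤ true as expected).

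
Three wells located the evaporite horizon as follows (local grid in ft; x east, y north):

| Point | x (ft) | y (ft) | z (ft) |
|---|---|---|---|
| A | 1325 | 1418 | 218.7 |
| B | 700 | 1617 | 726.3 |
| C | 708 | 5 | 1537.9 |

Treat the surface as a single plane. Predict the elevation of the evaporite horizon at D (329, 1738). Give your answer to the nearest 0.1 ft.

1026.2 ft

Two edge vectors: A→B = (-625, 199, 507.6), A→C = (-617, -1413, 1319.2).
Normal n = (A→B) × (A→C) = (979759.6, 511310.8, 1005908).
So ∂z/∂x = −n_x/n_z = −0.974005 and ∂z/∂y = −n_y/n_z = −0.508308.
Intercept c from A: 218.7 + 1290.56 + 720.78 = 2230.04.
At (329, 1738): z = −320.4 − 883.4 + 2230.04 = 1026.2 ft.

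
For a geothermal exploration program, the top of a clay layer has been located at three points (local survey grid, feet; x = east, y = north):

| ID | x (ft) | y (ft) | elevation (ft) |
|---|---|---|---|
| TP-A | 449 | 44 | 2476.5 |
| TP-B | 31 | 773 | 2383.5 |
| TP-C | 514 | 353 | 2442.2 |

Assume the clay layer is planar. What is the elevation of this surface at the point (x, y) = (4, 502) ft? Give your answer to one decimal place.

Let the plane be z = a·x + b·y + c.
TP-B−TP-A: −418a + 729b = −93;  TP-C−TP-A: 65a + 309b = −34.3.
Solving gives a = 0.02114, b = −0.11545.
Then c = 2476.5 − a·449 − b·44 = 2472.09.
At (4, 502): z = 0.1 − 58.0 + 2472.09 = 2414.2 ft.

2414.2 ft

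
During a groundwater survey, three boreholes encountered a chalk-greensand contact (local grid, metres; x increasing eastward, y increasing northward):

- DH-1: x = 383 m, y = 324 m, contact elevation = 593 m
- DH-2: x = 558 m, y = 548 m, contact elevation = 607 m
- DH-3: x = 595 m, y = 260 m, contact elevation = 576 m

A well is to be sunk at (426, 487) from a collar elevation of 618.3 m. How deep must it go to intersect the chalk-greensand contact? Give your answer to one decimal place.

Let the plane be z = a·x + b·y + c.
DH-2−DH-1: 175a + 224b = 14;  DH-3−DH-1: 212a − 64b = −17.
Solving gives a = −0.04962, b = 0.10126.
Then c = 593 − a·383 − b·324 = 579.19.
At (426, 487): z_contact = −21.14 + 49.32 + 579.19 = 607.37 m.
Depth below ground = 618.3 − 607.37 = 10.9 m.

10.9 m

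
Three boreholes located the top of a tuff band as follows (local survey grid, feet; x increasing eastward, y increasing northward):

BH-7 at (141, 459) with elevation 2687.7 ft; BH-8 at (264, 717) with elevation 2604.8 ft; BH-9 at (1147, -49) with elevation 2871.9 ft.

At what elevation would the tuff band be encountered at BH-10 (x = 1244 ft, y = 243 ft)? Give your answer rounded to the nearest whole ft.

Let the plane be z = a·x + b·y + c.
BH-8−BH-7: 123a + 258b = −82.9;  BH-9−BH-7: 1006a − 508b = 184.2.
Solving gives a = 0.01680, b = −0.32933.
Then c = 2687.7 − a·141 − b·459 = 2836.49.
At (1244, 243): z = 20.9 − 80.0 + 2836.49 = 2777.4 ft.

2777 ft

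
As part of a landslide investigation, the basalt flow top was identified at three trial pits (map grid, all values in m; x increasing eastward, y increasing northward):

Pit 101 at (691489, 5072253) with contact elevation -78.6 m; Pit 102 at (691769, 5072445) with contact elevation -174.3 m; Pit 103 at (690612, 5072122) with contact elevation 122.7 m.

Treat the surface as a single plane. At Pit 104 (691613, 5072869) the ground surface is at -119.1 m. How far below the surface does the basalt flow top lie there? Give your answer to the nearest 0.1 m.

113.0 m

Let the plane be z = a·x + b·y + c.
Pit 102−Pit 101: 280a + 192b = −95.7;  Pit 103−Pit 101: −877a − 131b = 201.3.
Solving gives a = −0.198269605, b = −0.209294327.
Then c = -78.6 − a·691489 − b·5072253 = 1198616.43.
At (691613, 5072869): z_contact = −137125.84 − 1061722.70 + 1198616.43 = -232.11 m.
Depth below ground = -119.1 − (-232.11) = 113.0 m.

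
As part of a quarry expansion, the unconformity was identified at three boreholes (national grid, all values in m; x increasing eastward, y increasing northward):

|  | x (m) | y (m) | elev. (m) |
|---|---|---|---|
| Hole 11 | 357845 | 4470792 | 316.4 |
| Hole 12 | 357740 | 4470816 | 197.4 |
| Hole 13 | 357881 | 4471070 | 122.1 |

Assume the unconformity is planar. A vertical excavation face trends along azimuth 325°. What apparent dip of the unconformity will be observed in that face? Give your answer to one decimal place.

50.5°

Let the plane be z = a·x + b·y + c.
Hole 12−Hole 11: −105a + 24b = −119;  Hole 13−Hole 11: 36a + 278b = −194.3.
Solving gives a = 0.94559, b = −0.82137.
Unit vector along 325° is (sin 325°, cos 325°) = (-0.5736, 0.8192).
Slope in that direction = a·(-0.5736) + b·(0.8192) = −1.21520.
Apparent dip = arctan|1.21520| = 50.5° (true dip is 51.4°, so apparent ≤ true as expected).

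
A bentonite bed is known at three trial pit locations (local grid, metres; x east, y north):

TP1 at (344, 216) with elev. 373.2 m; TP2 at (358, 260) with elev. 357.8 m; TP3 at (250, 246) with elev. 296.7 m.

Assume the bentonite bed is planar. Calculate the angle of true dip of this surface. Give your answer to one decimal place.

Let the plane be z = a·x + b·y + c.
TP2−TP1: 14a + 44b = −15.4;  TP3−TP1: −94a + 30b = −76.5.
Solving gives a = 0.63740, b = −0.55281.
Gradient magnitude |∇z| = √(a² + b²) = √(0.40628 + 0.30560) = 0.84373.
True dip = arctan(0.84373) = 40.2°, dipping toward NW (azimuth ≈ 311°).

40.2°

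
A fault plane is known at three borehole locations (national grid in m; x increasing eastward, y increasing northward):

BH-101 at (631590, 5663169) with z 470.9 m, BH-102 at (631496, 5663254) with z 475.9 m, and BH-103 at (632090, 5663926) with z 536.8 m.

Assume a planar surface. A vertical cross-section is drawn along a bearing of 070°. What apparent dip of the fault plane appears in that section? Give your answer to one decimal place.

Let the plane be z = a·x + b·y + c.
BH-102−BH-101: −94a + 85b = 5;  BH-103−BH-101: 500a + 757b = 65.9.
Solving gives a = 0.01598, b = 0.07650.
Unit vector along 070° is (sin 70°, cos 70°) = (0.9397, 0.3420).
Slope in that direction = a·(0.9397) + b·(0.3420) = 0.04118.
Apparent dip = arctan|0.04118| = 2.4° (true dip is 4.5°, so apparent ≤ true as expected).

2.4°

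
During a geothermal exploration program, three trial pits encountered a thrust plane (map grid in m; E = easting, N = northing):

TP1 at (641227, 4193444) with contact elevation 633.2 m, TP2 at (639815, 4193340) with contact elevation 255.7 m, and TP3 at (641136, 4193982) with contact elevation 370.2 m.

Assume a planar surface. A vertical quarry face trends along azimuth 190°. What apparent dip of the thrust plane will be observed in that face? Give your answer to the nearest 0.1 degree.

20.8°

Two edge vectors: TP1→TP2 = (-1412, -104, -377.5), TP1→TP3 = (-91, 538, -263).
Normal n = (TP1→TP2) × (TP1→TP3) = (230447, -337003.5, -769120).
So ∂z/∂E = −n_x/n_z = 0.29962 and ∂z/∂N = −n_y/n_z = −0.43817.
Unit vector along 190° is (sin 190°, cos 190°) = (-0.1736, -0.9848).
Slope in that direction = a·(-0.1736) + b·(-0.9848) = 0.37948.
Apparent dip = arctan|0.37948| = 20.8° (true dip is 28.0°, so apparent ≤ true as expected).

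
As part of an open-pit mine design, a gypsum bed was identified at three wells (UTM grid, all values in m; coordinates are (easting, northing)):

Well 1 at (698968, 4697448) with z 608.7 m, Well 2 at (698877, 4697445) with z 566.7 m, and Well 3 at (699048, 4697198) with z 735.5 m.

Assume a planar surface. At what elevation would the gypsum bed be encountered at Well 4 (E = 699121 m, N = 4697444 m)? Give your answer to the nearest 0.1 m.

682.5 m

Let the plane be z = a·E + b·N + c.
Well 2−Well 1: −91a − 3b = −42;  Well 3−Well 1: 80a − 250b = 126.8.
Solving gives a = 0.473266638, b = −0.355754676.
Then c = 608.7 − a·698968 − b·4697448 = 1340949.56.
At (699121, 4697444): z = 330870.6 − 1671137.7 + 1340949.56 = 682.5 m.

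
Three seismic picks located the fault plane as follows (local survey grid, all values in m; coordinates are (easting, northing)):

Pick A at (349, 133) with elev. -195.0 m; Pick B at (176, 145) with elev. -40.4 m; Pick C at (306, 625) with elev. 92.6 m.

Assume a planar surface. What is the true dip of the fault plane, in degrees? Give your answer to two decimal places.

44.95°

Two edge vectors: Pick A→Pick B = (-173, 12, 154.6), Pick A→Pick C = (-43, 492, 287.6).
Normal n = (Pick A→Pick B) × (Pick A→Pick C) = (-72612, 43107, -84600).
So ∂z/∂E = −n_x/n_z = −0.85830 and ∂z/∂N = −n_y/n_z = 0.50954.
Gradient magnitude |∇z| = √(a² + b²) = √(0.73668 + 0.25963) = 0.99815.
True dip = arctan(0.99815) = 44.95°, dipping toward ESE (azimuth ≈ 121°).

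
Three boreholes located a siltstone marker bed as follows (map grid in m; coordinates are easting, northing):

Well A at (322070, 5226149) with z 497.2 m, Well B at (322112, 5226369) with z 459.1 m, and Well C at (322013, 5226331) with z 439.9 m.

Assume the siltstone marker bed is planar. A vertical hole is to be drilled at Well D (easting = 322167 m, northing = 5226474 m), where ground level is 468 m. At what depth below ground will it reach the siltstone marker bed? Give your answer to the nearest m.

17 m

Two edge vectors: Well A→Well B = (42, 220, -38.1), Well A→Well C = (-57, 182, -57.3).
Normal n = (Well A→Well B) × (Well A→Well C) = (-5671.8, 4578.3, 20184).
So ∂z/∂easting = −n_x/n_z = 0.28100476 and ∂z/∂northing = −n_y/n_z = −0.22682818.
Intercept c from Well A: 497.2 − 90503.20 + 1185437.87 = 1095431.87.
At (322167, 5226474): z_contact = 90530.5 − 1185511.6 + 1095431.87 = 450.7 m.
Depth below ground = 468 − 450.7 = 17 m.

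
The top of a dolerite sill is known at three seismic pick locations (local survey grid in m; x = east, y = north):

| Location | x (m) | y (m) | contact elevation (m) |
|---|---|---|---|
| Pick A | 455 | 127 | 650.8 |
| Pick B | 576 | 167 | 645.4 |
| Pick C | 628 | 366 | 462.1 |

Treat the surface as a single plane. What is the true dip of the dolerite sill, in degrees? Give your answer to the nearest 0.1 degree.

46.0°

Let the plane be z = a·x + b·y + c.
Pick B−Pick A: 121a + 40b = −5.4;  Pick C−Pick A: 173a + 239b = −188.7.
Solving gives a = 0.28444, b = −0.99543.
Gradient magnitude |∇z| = √(a² + b²) = √(0.08091 + 0.99088) = 1.03527.
True dip = arctan(1.03527) = 46.0°, dipping toward NNW (azimuth ≈ 344°).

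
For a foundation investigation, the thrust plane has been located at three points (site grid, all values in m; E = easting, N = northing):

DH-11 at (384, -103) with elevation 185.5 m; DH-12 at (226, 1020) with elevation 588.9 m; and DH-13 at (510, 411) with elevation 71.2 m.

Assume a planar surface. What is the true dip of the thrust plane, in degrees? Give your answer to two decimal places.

56.56°

Two edge vectors: DH-11→DH-12 = (-158, 1123, 403.4), DH-11→DH-13 = (126, 514, -114.3).
Normal n = (DH-11→DH-12) × (DH-11→DH-13) = (-335706.5, 32769, -222710).
So ∂z/∂E = −n_x/n_z = −1.50737 and ∂z/∂N = −n_y/n_z = 0.14714.
Gradient magnitude |∇z| = √(a² + b²) = √(2.27217 + 0.02165) = 1.51453.
True dip = arctan(1.51453) = 56.56°, dipping toward E (azimuth ≈ 096°).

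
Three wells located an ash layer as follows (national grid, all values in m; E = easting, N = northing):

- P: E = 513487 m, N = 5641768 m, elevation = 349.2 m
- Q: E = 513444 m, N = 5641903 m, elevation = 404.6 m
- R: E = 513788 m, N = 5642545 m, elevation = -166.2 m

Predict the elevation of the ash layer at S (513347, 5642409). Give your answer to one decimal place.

514.6 m

Let the plane be z = a·E + b·N + c.
Q−P: −43a + 135b = 55.4;  R−P: 301a + 777b = −515.4.
Solving gives a = −1.521011263, b = −0.074099884.
Then c = 349.2 − a·513487 − b·5641768 = 1199423.06.
At (513347, 5642409): z = −780806.6 − 418101.9 + 1199423.06 = 514.6 m.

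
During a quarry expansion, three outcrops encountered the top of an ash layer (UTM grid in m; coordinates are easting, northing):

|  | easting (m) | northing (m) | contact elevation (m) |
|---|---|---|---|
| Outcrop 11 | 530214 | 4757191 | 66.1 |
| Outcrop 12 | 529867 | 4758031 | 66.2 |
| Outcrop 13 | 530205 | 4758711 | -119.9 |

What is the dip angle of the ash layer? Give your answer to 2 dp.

Let the plane be z = a·easting + b·northing + c.
Outcrop 12−Outcrop 11: −347a + 840b = 0.1;  Outcrop 13−Outcrop 11: −9a + 1520b = −186.
Solving gives a = −0.30082, b = −0.12415.
Gradient magnitude |∇z| = √(a² + b²) = √(0.09049 + 0.01541) = 0.32543.
True dip = arctan(0.32543) = 18.03°, dipping toward ENE (azimuth ≈ 068°).

18.03°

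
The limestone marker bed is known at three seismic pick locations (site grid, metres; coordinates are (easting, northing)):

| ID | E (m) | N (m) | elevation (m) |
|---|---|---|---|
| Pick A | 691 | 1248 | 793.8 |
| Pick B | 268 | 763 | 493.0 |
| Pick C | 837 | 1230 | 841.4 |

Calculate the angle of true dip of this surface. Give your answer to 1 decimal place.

Let the plane be z = a·E + b·N + c.
Pick B−Pick A: −423a − 485b = −300.8;  Pick C−Pick A: 146a − 18b = 47.6.
Solving gives a = 0.36341, b = 0.30325.
Gradient magnitude |∇z| = √(a² + b²) = √(0.13207 + 0.09196) = 0.47332.
True dip = arctan(0.47332) = 25.3°, dipping toward SW (azimuth ≈ 230°).

25.3°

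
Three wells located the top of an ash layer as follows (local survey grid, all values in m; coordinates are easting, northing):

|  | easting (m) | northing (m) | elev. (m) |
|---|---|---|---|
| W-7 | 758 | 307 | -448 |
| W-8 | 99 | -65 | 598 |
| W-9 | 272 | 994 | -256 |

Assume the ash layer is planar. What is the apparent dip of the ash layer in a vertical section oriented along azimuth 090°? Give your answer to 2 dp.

51.27°

Let the plane be z = a·easting + b·northing + c.
W-8−W-7: −659a − 372b = 1046;  W-9−W-7: −486a + 687b = 192.
Solving gives a = −1.24703, b = −0.60270.
Unit vector along 090° is (sin 90°, cos 90°) = (1.0000, 0.0000).
Slope in that direction = a·(1.0000) + b·(0.0000) = −1.24703.
Apparent dip = arctan|1.24703| = 51.27° (true dip is 54.2°, so apparent ≤ true as expected).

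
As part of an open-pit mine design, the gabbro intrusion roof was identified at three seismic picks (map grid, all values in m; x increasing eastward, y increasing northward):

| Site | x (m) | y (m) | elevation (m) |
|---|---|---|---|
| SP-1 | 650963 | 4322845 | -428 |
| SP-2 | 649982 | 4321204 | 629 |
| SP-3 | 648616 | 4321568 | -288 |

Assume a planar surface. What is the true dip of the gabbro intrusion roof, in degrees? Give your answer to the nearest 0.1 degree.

45.0°

Let the plane be z = a·x + b·y + c.
SP-2−SP-1: −981a − 1641b = 1057;  SP-3−SP-1: −2347a − 1277b = 140.
Solving gives a = 0.43101, b = −0.90178.
Gradient magnitude |∇z| = √(a² + b²) = √(0.18577 + 0.81320) = 0.99948.
True dip = arctan(0.99948) = 45.0°, dipping toward NNW (azimuth ≈ 334°).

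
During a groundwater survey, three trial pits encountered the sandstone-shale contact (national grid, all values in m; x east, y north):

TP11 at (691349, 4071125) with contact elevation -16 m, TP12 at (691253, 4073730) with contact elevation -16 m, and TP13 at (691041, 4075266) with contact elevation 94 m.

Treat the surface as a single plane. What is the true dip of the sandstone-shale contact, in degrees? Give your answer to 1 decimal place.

Two edge vectors: TP11→TP12 = (-96, 2605, 0), TP11→TP13 = (-308, 4141, 110).
Normal n = (TP11→TP12) × (TP11→TP13) = (286550, 10560, 404804).
So ∂z/∂x = −n_x/n_z = −0.70787 and ∂z/∂y = −n_y/n_z = −0.02609.
Gradient magnitude |∇z| = √(a² + b²) = √(0.50108 + 0.00068) = 0.70835.
True dip = arctan(0.70835) = 35.3°, dipping toward E (azimuth ≈ 088°).

35.3°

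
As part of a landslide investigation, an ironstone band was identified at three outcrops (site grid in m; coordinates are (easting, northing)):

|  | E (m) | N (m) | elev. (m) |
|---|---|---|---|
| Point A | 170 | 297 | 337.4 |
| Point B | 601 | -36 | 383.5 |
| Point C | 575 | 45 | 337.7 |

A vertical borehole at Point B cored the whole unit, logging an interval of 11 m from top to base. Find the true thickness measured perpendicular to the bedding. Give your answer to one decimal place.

Let the plane be z = a·E + b·N + c.
Point B−Point A: 431a − 333b = 46.1;  Point C−Point A: 405a − 252b = 0.3.
Solving gives a = −0.43870, b = −0.70625.
|∇z| = √(a²+b²) = 0.83142, so dip δ = arctan(0.83142) = 39.74°.
True thickness = vertical thickness × cos δ = 11 × cos 39.74° = 8.5 m.

8.5 m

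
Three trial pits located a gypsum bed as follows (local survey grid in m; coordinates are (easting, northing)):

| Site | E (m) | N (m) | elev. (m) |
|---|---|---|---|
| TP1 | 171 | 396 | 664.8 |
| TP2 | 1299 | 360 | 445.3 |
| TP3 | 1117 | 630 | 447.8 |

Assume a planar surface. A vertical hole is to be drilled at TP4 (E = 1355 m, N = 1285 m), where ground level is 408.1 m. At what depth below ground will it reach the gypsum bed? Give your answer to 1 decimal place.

89.2 m

Two edge vectors: TP1→TP2 = (1128, -36, -219.5), TP1→TP3 = (946, 234, -217).
Normal n = (TP1→TP2) × (TP1→TP3) = (59175, 37129, 298008).
So ∂z/∂E = −n_x/n_z = −0.198568 and ∂z/∂N = −n_y/n_z = −0.124591.
Intercept c from TP1: 664.8 + 33.96 + 49.34 = 748.09.
At (1355, 1285): z_contact = −269.06 − 160.10 + 748.09 = 318.93 m.
Depth below ground = 408.1 − 318.93 = 89.2 m.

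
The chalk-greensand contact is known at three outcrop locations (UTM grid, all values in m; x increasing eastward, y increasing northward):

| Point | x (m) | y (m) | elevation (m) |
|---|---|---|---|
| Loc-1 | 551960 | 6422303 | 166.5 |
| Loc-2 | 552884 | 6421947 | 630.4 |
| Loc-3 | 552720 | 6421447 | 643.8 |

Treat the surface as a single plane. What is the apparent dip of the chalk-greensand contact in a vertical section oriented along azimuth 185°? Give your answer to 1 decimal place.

7.5°

Let the plane be z = a·x + b·y + c.
Loc-2−Loc-1: 924a − 356b = 463.9;  Loc-3−Loc-1: 760a − 856b = 477.3.
Solving gives a = 0.43656, b = −0.16999.
Unit vector along 185° is (sin 185°, cos 185°) = (-0.0872, -0.9962).
Slope in that direction = a·(-0.0872) + b·(-0.9962) = 0.13130.
Apparent dip = arctan|0.13130| = 7.5° (true dip is 25.1°, so apparent ≤ true as expected).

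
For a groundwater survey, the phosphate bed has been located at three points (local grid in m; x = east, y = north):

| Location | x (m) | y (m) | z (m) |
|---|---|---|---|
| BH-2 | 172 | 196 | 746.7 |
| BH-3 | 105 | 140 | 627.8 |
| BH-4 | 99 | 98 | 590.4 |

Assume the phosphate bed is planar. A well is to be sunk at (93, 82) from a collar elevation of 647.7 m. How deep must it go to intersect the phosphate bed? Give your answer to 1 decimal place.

Let the plane be z = a·x + b·y + c.
BH-3−BH-2: −67a − 56b = −118.9;  BH-4−BH-2: −73a − 98b = −156.3.
Solving gives a = 1.17006, b = 0.72333.
Then c = 746.7 − a·172 − b·196 = 403.68.
At (93, 82): z_contact = 108.82 + 59.31 + 403.68 = 571.81 m.
Depth below ground = 647.7 − 571.81 = 75.9 m.

75.9 m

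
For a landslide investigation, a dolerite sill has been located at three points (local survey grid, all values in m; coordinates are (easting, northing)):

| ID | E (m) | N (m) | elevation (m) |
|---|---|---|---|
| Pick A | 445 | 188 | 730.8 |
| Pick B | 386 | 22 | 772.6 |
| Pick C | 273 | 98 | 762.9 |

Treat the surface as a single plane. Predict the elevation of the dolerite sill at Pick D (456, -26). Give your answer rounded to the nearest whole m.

779 m

Let the plane be z = a·E + b·N + c.
Pick B−Pick A: −59a − 166b = 41.8;  Pick C−Pick A: −172a − 90b = 32.1.
Solving gives a = −0.06740, b = −0.22785.
Then c = 730.8 − a·445 − b·188 = 803.63.
At (456, -26): z = −30.7 + 5.9 + 803.63 = 778.8 m.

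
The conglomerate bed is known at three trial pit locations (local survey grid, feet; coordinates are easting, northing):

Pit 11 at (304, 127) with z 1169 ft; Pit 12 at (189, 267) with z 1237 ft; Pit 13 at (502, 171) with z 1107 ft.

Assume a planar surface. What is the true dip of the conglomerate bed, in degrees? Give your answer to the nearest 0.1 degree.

22.1°

Two edge vectors: Pit 11→Pit 12 = (-115, 140, 68), Pit 11→Pit 13 = (198, 44, -62).
Normal n = (Pit 11→Pit 12) × (Pit 11→Pit 13) = (-11672, 6334, -32780).
So ∂z/∂easting = −n_x/n_z = −0.35607 and ∂z/∂northing = −n_y/n_z = 0.19323.
Gradient magnitude |∇z| = √(a² + b²) = √(0.12679 + 0.03734) = 0.40512.
True dip = arctan(0.40512) = 22.1°, dipping toward ESE (azimuth ≈ 118°).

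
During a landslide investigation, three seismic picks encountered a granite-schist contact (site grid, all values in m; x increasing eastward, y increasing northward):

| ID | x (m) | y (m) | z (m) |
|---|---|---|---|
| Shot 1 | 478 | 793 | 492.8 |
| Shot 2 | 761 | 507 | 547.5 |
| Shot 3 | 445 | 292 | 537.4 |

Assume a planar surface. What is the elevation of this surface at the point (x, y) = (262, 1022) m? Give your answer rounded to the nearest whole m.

450 m

Two edge vectors: Shot 1→Shot 2 = (283, -286, 54.7), Shot 1→Shot 3 = (-33, -501, 44.6).
Normal n = (Shot 1→Shot 2) × (Shot 1→Shot 3) = (14649.1, -14426.9, -151221).
So ∂z/∂x = −n_x/n_z = 0.09687 and ∂z/∂y = −n_y/n_z = −0.09540.
Intercept c from Shot 1: 492.8 − 46.30 + 75.65 = 522.15.
At (262, 1022): z = 25.4 − 97.5 + 522.15 = 450.0 m.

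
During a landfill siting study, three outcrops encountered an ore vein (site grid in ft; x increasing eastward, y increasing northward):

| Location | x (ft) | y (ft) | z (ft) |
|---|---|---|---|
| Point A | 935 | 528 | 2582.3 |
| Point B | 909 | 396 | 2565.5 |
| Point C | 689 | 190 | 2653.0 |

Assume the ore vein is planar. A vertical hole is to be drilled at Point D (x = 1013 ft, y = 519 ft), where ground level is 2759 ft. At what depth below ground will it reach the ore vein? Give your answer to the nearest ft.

Let the plane be z = a·x + b·y + c.
Point B−Point A: −26a − 132b = −16.8;  Point C−Point A: −246a − 338b = 70.7.
Solving gives a = −0.63379, b = 0.25211.
Then c = 2582.3 − a·935 − b·528 = 3041.78.
At (1013, 519): z_contact = −642.0 + 130.8 + 3041.78 = 2530.6 ft.
Depth below ground = 2759 − 2530.6 = 228 ft.

228 ft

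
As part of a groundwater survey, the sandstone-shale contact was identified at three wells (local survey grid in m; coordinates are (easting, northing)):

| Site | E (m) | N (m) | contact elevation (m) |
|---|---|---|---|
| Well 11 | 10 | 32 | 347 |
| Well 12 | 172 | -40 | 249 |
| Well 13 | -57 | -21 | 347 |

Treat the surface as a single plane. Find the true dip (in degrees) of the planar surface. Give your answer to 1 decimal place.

Two edge vectors: Well 11→Well 12 = (162, -72, -98), Well 11→Well 13 = (-67, -53, 0).
Normal n = (Well 11→Well 12) × (Well 11→Well 13) = (-5194, 6566, -13410).
So ∂z/∂E = −n_x/n_z = −0.38732 and ∂z/∂N = −n_y/n_z = 0.48963.
Gradient magnitude |∇z| = √(a² + b²) = √(0.15002 + 0.23974) = 0.62431.
True dip = arctan(0.62431) = 32.0°, dipping toward SE (azimuth ≈ 142°).

32.0°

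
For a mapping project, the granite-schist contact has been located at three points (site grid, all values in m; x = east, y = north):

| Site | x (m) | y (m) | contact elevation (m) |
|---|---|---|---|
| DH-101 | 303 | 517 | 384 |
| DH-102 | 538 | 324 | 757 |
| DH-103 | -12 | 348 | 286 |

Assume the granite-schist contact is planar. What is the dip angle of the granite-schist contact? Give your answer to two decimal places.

51.21°

Two edge vectors: DH-101→DH-102 = (235, -193, 373), DH-101→DH-103 = (-315, -169, -98).
Normal n = (DH-101→DH-102) × (DH-101→DH-103) = (81951, -94465, -100510).
So ∂z/∂x = −n_x/n_z = 0.81535 and ∂z/∂y = −n_y/n_z = −0.93986.
Gradient magnitude |∇z| = √(a² + b²) = √(0.66480 + 0.88333) = 1.24424.
True dip = arctan(1.24424) = 51.21°, dipping toward NW (azimuth ≈ 319°).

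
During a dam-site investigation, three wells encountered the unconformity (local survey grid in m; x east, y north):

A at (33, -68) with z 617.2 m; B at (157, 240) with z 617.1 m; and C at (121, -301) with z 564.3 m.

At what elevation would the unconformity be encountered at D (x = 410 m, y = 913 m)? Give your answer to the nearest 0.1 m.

Let the plane be z = a·x + b·y + c.
B−A: 124a + 308b = −0.1;  C−A: 88a − 233b = −52.9.
Solving gives a = −0.29139, b = 0.11699.
Then c = 617.2 − a·33 − b·-68 = 634.77.
At (410, 913): z = −119.5 + 106.8 + 634.77 = 622.1 m.

622.1 m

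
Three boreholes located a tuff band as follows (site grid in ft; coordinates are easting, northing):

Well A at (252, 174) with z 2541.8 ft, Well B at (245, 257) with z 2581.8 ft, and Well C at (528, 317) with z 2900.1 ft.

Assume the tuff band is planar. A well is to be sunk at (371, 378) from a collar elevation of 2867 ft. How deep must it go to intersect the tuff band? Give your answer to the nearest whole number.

Let the plane be z = a·easting + b·northing + c.
Well B−Well A: −7a + 83b = 40;  Well C−Well A: 276a + 143b = 358.3.
Solving gives a = 1.00460, b = 0.56665.
Then c = 2541.8 − a·252 − b·174 = 2190.04.
At (371, 378): z_contact = 372.7 + 214.2 + 2190.04 = 2776.9 ft.
Depth below ground = 2867 − 2776.9 = 90 ft.

90 ft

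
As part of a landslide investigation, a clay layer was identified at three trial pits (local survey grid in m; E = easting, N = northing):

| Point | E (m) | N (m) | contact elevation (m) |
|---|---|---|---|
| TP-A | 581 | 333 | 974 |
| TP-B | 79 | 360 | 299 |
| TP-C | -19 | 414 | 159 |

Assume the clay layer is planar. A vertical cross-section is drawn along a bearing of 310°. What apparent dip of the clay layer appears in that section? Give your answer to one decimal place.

48.5°

Let the plane be z = a·E + b·N + c.
TP-B−TP-A: −502a + 27b = −675;  TP-C−TP-A: −600a + 81b = −815.
Solving gives a = 1.33554, b = −0.16883.
Unit vector along 310° is (sin 310°, cos 310°) = (-0.7660, 0.6428).
Slope in that direction = a·(-0.7660) + b·(0.6428) = −1.13161.
Apparent dip = arctan|1.13161| = 48.5° (true dip is 53.4°, so apparent ≤ true as expected).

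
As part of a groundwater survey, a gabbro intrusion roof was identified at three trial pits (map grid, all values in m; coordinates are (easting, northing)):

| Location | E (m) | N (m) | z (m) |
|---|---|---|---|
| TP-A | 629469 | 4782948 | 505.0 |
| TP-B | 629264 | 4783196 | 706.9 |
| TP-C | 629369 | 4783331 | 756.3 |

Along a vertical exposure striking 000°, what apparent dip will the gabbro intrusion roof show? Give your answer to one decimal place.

30.3°

Let the plane be z = a·E + b·N + c.
TP-B−TP-A: −205a + 248b = 201.9;  TP-C−TP-A: −100a + 383b = 251.3.
Solving gives a = −0.27935, b = 0.58320.
Unit vector along 000° is (sin 0°, cos 0°) = (0.0000, 1.0000).
Slope in that direction = a·(0.0000) + b·(1.0000) = 0.58320.
Apparent dip = arctan|0.58320| = 30.3° (true dip is 32.9°, so apparent ≤ true as expected).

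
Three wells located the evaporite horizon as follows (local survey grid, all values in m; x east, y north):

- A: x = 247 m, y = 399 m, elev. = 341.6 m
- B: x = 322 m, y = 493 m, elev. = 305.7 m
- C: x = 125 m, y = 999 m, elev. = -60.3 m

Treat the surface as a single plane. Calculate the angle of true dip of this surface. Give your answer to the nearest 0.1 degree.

Two edge vectors: A→B = (75, 94, -35.9), A→C = (-122, 600, -401.9).
Normal n = (A→B) × (A→C) = (-16238.6, 34522.3, 56468).
So ∂z/∂x = −n_x/n_z = 0.28757 and ∂z/∂y = −n_y/n_z = −0.61136.
Gradient magnitude |∇z| = √(a² + b²) = √(0.08270 + 0.37376) = 0.67562.
True dip = arctan(0.67562) = 34.0°, dipping toward NNW (azimuth ≈ 335°).

34.0°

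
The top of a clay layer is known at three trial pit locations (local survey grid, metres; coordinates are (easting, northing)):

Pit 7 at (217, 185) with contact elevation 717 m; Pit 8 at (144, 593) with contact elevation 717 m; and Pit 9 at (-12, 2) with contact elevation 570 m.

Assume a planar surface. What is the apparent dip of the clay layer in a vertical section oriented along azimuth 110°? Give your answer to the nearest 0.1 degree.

Two edge vectors: Pit 7→Pit 8 = (-73, 408, 0), Pit 7→Pit 9 = (-229, -183, -147).
Normal n = (Pit 7→Pit 8) × (Pit 7→Pit 9) = (-59976, -10731, 106791).
So ∂z/∂E = −n_x/n_z = 0.56162 and ∂z/∂N = −n_y/n_z = 0.10049.
Unit vector along 110° is (sin 110°, cos 110°) = (0.9397, -0.3420).
Slope in that direction = a·(0.9397) + b·(-0.3420) = 0.49338.
Apparent dip = arctan|0.49338| = 26.3° (true dip is 29.7°, so apparent ≤ true as expected).

26.3°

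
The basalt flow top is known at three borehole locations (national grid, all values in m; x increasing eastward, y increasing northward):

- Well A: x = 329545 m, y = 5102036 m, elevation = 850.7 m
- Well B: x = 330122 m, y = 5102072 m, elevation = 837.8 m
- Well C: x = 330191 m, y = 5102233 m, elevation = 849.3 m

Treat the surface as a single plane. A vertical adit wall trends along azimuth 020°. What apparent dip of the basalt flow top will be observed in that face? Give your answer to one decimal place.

Two edge vectors: Well A→Well B = (577, 36, -12.9), Well A→Well C = (646, 197, -1.4).
Normal n = (Well A→Well B) × (Well A→Well C) = (2490.9, -7525.6, 90413).
So ∂z/∂x = −n_x/n_z = −0.02755 and ∂z/∂y = −n_y/n_z = 0.08324.
Unit vector along 020° is (sin 20°, cos 20°) = (0.3420, 0.9397).
Slope in that direction = a·(0.3420) + b·(0.9397) = 0.06879.
Apparent dip = arctan|0.06879| = 3.9° (true dip is 5.0°, so apparent ≤ true as expected).

3.9°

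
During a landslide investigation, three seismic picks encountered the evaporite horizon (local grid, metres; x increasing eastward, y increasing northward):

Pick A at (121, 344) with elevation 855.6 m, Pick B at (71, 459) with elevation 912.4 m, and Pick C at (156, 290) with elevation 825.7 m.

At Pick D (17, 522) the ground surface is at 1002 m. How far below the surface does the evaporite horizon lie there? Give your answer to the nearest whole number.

Two edge vectors: Pick A→Pick B = (-50, 115, 56.8), Pick A→Pick C = (35, -54, -29.9).
Normal n = (Pick A→Pick B) × (Pick A→Pick C) = (-371.3, 493, -1325).
So ∂z/∂x = −n_x/n_z = −0.28023 and ∂z/∂y = −n_y/n_z = 0.37208.
Intercept c from Pick A: 855.6 + 33.91 − 127.99 = 761.51.
At (17, 522): z_contact = −4.8 + 194.2 + 761.51 = 951.0 m.
Depth below ground = 1002 − 951.0 = 51 m.

51 m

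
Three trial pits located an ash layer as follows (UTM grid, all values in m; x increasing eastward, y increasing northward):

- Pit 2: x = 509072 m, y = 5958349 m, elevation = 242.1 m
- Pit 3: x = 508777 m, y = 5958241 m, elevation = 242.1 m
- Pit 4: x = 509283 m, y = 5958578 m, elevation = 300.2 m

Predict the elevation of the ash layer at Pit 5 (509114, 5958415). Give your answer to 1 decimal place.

261.5 m

Two edge vectors: Pit 2→Pit 3 = (-295, -108, 0), Pit 2→Pit 4 = (211, 229, 58.1).
Normal n = (Pit 2→Pit 3) × (Pit 2→Pit 4) = (-6274.8, 17139.5, -44767).
So ∂z/∂x = −n_x/n_z = −0.140165747 and ∂z/∂y = −n_y/n_z = 0.382860143.
Intercept c from Pit 2: 242.1 + 71354.46 − 2281214.35 = −2209617.79.
At (509114, 5958415): z = −71360.3 + 2281239.6 − 2209617.79 = 261.5 m.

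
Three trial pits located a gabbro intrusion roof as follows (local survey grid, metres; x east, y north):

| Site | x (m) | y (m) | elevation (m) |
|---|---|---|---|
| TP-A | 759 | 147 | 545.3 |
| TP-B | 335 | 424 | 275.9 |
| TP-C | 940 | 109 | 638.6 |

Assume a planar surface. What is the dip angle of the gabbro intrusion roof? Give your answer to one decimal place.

Let the plane be z = a·x + b·y + c.
TP-B−TP-A: −424a + 277b = −269.4;  TP-C−TP-A: 181a − 38b = 93.3.
Solving gives a = 0.45869, b = −0.27045.
Gradient magnitude |∇z| = √(a² + b²) = √(0.21040 + 0.07315) = 0.53249.
True dip = arctan(0.53249) = 28.0°, dipping toward WNW (azimuth ≈ 301°).

28.0°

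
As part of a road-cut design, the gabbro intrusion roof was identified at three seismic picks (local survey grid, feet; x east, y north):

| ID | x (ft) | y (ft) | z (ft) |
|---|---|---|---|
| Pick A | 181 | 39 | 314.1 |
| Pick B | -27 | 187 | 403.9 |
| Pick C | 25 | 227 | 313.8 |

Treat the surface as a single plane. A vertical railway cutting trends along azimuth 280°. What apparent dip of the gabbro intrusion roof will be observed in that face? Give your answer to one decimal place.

Let the plane be z = a·x + b·y + c.
Pick B−Pick A: −208a + 148b = 89.8;  Pick C−Pick A: −156a + 188b = −0.3.
Solving gives a = −1.05687, b = −0.87857.
Unit vector along 280° is (sin 280°, cos 280°) = (-0.9848, 0.1736).
Slope in that direction = a·(-0.9848) + b·(0.1736) = 0.88825.
Apparent dip = arctan|0.88825| = 41.6° (true dip is 54.0°, so apparent ≤ true as expected).

41.6°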